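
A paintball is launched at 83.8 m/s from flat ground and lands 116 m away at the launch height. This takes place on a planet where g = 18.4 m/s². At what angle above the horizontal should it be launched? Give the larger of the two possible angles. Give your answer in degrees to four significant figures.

Level-ground range R = v₀² sin(2θ)/g ⇒ sin(2θ) = gR/v₀² = 18.4 × 116 / 83.8² = 0.3039.
2θ = 17.69° or 180° − 17.69° = 162.3°, so θ = 8.847° or 81.15°.
The larger angle is 81.15°.

81.15°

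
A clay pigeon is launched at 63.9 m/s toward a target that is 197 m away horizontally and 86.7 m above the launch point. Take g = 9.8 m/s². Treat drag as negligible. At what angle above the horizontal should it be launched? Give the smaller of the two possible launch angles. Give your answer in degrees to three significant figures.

Trajectory: y = x tanθ − g x² (1 + tan²θ)/(2v₀²). With x = 197, y = 86.7, v₀ = 63.9, g = 9.80:
46.57 tan²θ − 197 tanθ + (133.3) = 0.
tanθ = [197 ± √(197² − 4 × 46.57 × (133.3))] / (2 × 46.57) = (197 ± 118.2) / 93.14, giving tanθ = 0.8455 or 3.384.
θ = 40.22° or 73.54°; the smaller is 40.22°.

40.2°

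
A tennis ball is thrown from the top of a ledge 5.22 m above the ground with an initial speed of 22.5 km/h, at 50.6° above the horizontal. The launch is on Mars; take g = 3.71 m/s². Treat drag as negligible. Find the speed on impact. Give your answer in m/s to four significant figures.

Convert: 22.5 km/h = 22.5/3.6 = 6.250 m/s.
Resolve: vₓ = 6.250 cos 50.6° = 3.967 m/s and v_y0 = 6.250 sin 50.6° = 4.830 m/s.
Vertical motion (up positive, ground at y = 0): 1.855 t² − (4.830) t − 5.22 = 0, so t = (4.830 + √(4.830² + 2·3.71·5.22)) / 3.71 = (4.830 + 7.878) / 3.71 = 3.425 s.
Vertical velocity at impact: v_y = v_y0 − g t = 4.830 − 3.71 × 3.425 = −7.878 m/s.
Speed: |v| = √(vₓ² + v_y²) = √(3.967² + 7.878²) = 8.820 m/s.

8.820 m/s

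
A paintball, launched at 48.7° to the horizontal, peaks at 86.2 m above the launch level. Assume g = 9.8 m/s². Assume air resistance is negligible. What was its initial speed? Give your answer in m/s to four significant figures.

54.71 m/s

At the peak v_y = 0, so v_y0 = √(2gH) = √(2 × 9.80 × 86.2) = 41.10 m/s.
v_y0 = v₀ sin θ ⇒ v₀ = 41.10 / sin 48.7° = 54.71 m/s.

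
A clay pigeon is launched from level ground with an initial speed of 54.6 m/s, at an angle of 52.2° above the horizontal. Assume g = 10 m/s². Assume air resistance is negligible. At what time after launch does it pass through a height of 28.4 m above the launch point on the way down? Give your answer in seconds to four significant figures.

7.910 s

Horizontal component vₓ = 54.60 cos 52.2° = 33.46 m/s; vertical v_y0 = 54.60 sin 52.2° = 43.14 m/s.
Set y = v_y0 t − ½ g t² = 28.4: 5.000 t² − 43.14 t + 28.4 = 0.
Quadratic formula: t = (43.14 ± √1293.3) / 10.0 = (43.14 ± 35.96) / 10.0 → t = 0.7180 s or 7.910 s.
The descending-branch root is 7.910 s.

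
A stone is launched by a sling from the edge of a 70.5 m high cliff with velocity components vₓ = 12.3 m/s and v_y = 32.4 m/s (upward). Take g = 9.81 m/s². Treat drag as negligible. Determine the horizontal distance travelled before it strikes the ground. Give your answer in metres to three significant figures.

The projectile lands when y = 70.5 + (32.40) t − ½·9.81·t² = 0. Positive root: t = (32.40 + √(32.40² + 2·9.81·70.5)) / 9.81 = (32.40 + 49.33) / 9.81 = 8.331 s.
Horizontal distance: R = vₓ t = 12.30 × 8.331 = 102.5 m.

102 m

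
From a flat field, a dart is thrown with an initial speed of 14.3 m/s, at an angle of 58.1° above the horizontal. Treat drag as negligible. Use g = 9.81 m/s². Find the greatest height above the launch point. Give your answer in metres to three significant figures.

7.51 m

Resolve: vₓ = 14.30 cos 58.1° = 7.557 m/s and v_y0 = 14.30 sin 58.1° = 12.14 m/s.
Peak height H = v_y0² / (2g) = 147.39 / 19.62 = 7.512 m.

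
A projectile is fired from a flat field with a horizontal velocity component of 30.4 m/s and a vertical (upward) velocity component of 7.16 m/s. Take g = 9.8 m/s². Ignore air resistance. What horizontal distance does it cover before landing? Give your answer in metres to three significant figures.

Flight time T = 2 v_y0 / g = 1.461 s.
Horizontal distance R = vₓ T = 30.40 × 1.461 = 44.42 m.

44.4 m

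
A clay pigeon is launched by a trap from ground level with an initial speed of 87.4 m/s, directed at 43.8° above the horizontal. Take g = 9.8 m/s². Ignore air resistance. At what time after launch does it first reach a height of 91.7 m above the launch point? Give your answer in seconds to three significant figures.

Horizontal component vₓ = 87.40 cos 43.8° = 63.08 m/s; vertical v_y0 = 87.40 sin 43.8° = 60.49 m/s.
Set y = v_y0 t − ½ g t² = 91.7: 4.900 t² − 60.49 t + 91.7 = 0.
t = [60.49 ± √(60.49² − 2·9.80·91.7)] / 9.80 = (60.49 ± 43.15) / 9.80, so t = 1.769 s or t = 10.58 s.
The first (ascending) time is 1.769 s.

1.77 s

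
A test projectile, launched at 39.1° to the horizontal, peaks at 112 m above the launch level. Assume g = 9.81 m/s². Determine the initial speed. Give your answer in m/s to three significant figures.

74.3 m/s

At the peak v_y = 0, so v_y0 = √(2gH) = √(2 × 9.81 × 112) = 46.88 m/s.
v_y0 = v₀ sin θ ⇒ v₀ = 46.88 / sin 39.1° = 74.33 m/s.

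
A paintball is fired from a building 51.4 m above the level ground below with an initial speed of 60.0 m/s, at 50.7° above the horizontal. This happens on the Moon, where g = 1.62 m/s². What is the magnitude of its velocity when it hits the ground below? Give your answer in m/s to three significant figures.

Components: vₓ = 60.00 cos 50.7° = 38.00 m/s, v_y0 = 60.00 sin 50.7° = 46.43 m/s.
With up positive and y = 0 at the ground: y(t) = 51.4 + (46.43) t − 0.8100 t². Setting y = 0 and taking the positive root: t = [46.43 + √(46.43² + 2·1.62·51.4)] / 1.62 = (46.43 + 48.19) / 1.62 = 58.41 s.
Vertical velocity at impact: v_y = v_y0 − g t = 46.43 − 1.62 × 58.41 = −48.19 m/s.
Speed: |v| = √(vₓ² + v_y²) = √(38.00² + 48.19²) = 61.37 m/s.

61.4 m/s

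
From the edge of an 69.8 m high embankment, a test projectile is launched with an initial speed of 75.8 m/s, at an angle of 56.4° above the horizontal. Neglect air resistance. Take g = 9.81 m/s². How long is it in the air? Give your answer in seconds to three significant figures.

13.9 s

Resolve: vₓ = 75.80 cos 56.4° = 41.95 m/s and v_y0 = 75.80 sin 56.4° = 63.14 m/s.
Vertical motion (up positive, ground at y = 0): 4.905 t² − (63.14) t − 69.8 = 0, so t = (63.14 + √(63.14² + 2·9.81·69.8)) / 9.81 = (63.14 + 73.18) / 9.81 = 13.90 s.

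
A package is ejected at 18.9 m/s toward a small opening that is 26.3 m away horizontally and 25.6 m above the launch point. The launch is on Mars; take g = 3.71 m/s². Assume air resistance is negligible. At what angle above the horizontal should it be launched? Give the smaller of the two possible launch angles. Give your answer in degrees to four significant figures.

Trajectory: y = x tanθ − g x² (1 + tan²θ)/(2v₀²). With x = 26.3, y = 25.6, v₀ = 18.9, g = 3.71:
3.592 tan²θ − 26.3 tanθ + (29.19) = 0.
tanθ = [26.3 ± √(26.3² − 4 × 3.592 × (29.19))] / (2 × 3.592) = (26.3 ± 16.50) / 7.184, giving tanθ = 1.364 or 5.958.
θ = 53.76° or 80.47°; the smaller is 53.76°.

53.76°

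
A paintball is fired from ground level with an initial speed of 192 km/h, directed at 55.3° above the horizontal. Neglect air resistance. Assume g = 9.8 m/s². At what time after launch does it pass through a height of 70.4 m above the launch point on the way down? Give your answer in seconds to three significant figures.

Convert: 192 km/h = 192/3.6 = 53.33 m/s.
Horizontal component vₓ = 53.33 cos 55.3° = 30.36 m/s; vertical v_y0 = 53.33 sin 55.3° = 43.85 m/s.
Require v_y0 t − ½ g t² = 70.4, i.e. 4.900 t² − 43.85 t + 70.4 = 0.
Quadratic formula: t = (43.85 ± √542.78) / 9.80 = (43.85 ± 23.30) / 9.80 → t = 2.097 s or 6.852 s.
The descending-branch root is 6.852 s.

6.85 s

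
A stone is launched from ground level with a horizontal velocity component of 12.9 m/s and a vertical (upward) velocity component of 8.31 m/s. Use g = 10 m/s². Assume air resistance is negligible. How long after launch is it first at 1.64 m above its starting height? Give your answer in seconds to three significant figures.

0.229 s

Height y(t) = 8.310 t − 5.000 t² = 1.64 gives 5.000 t² − 8.310 t + 1.64 = 0.
t = [8.310 ± √(8.310² − 2·10.0·1.64)] / 10.0 = (8.310 ± 6.021) / 10.0, so t = 0.2289 s or t = 1.433 s.
The first (ascending) time is 0.2289 s.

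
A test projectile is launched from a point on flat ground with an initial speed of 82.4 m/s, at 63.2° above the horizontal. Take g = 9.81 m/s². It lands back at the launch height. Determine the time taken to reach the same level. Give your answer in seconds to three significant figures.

15.0 s

Components: vₓ = 82.40 cos 63.2° = 37.15 m/s, v_y0 = 82.40 sin 63.2° = 73.55 m/s.
It returns to y = 0 when t = 2 v_y0 / g = 2(73.55)/9.81 = 14.99 s.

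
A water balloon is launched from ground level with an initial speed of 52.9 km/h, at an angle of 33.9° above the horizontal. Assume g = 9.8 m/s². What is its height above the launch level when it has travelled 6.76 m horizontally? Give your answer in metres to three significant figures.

3.04 m

Convert: 52.9 km/h = 52.9/3.6 = 14.69 m/s.
Components: vₓ = 14.69 cos 33.9° = 12.20 m/s, v_y0 = 14.69 sin 33.9° = 8.196 m/s.
At x = 6.76 m, t = x/vₓ = 6.76/12.20 = 0.5543 s.
Height: y = v_y0 t − ½ g t² = 8.196 × 0.5543 − 4.900 × 0.5543² = 4.543 − 1.505 = 3.037 m.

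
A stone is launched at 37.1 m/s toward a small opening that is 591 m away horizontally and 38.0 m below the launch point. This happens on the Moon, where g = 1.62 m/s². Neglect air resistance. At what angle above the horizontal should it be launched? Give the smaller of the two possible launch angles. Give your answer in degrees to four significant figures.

17.69°

Trajectory: y = x tanθ − g x² (1 + tan²θ)/(2v₀²). With x = 591, y = −38.0, v₀ = 37.1, g = 1.62:
205.5 tan²θ − 591 tanθ + (167.5) = 0.
tanθ = [591 ± √(591² − 4 × 205.5 × (167.5))] / (2 × 205.5) = (591 ± 459.9) / 411.1, giving tanθ = 0.3189 or 2.556.
θ = 17.69° or 68.64°; the smaller is 17.69°.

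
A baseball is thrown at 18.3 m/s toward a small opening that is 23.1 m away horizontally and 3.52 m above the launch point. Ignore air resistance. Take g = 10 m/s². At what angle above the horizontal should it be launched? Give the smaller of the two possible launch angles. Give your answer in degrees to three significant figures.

Trajectory: y = x tanθ − g x² (1 + tan²θ)/(2v₀²). With x = 23.1, y = 3.52, v₀ = 18.3, g = 10.0:
7.967 tan²θ − 23.1 tanθ + (11.49) = 0.
tanθ = [23.1 ± √(23.1² − 4 × 7.967 × (11.49))] / (2 × 7.967) = (23.1 ± 12.94) / 15.93, giving tanθ = 0.6374 or 2.262.
θ = 32.51° or 66.15°; the smaller is 32.51°.

32.5°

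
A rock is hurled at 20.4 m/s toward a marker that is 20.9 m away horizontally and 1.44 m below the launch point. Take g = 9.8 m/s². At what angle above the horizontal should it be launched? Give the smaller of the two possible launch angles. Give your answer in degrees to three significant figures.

Trajectory: y = x tanθ − g x² (1 + tan²θ)/(2v₀²). With x = 20.9, y = −1.44, v₀ = 20.4, g = 9.80:
5.143 tan²θ − 20.9 tanθ + (3.703) = 0.
tanθ = [20.9 ± √(20.9² − 4 × 5.143 × (3.703))] / (2 × 5.143) = (20.9 ± 18.99) / 10.29, giving tanθ = 0.1857 or 3.878.
θ = 10.52° or 75.54°; the smaller is 10.52°.

10.5°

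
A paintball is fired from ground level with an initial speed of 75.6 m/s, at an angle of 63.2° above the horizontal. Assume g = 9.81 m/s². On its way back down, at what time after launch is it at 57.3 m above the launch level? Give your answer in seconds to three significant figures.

Components: vₓ = 75.60 cos 63.2° = 34.09 m/s, v_y0 = 75.60 sin 63.2° = 67.48 m/s.
Height y(t) = 67.48 t − 4.905 t² = 57.3 gives 4.905 t² − 67.48 t + 57.3 = 0.
t = [67.48 ± √(67.48² − 2·9.81·57.3)] / 9.81 = (67.48 ± 58.56) / 9.81, so t = 0.9092 s or t = 12.85 s.
The descending-branch root is 12.85 s.

12.8 s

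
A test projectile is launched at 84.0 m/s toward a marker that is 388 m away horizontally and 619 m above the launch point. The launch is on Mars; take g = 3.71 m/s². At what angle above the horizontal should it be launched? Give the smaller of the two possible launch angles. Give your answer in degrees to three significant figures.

Trajectory: y = x tanθ − g x² (1 + tan²θ)/(2v₀²). With x = 388, y = 619, v₀ = 84.0, g = 3.71:
39.58 tan²θ − 388 tanθ + (658.6) = 0.
tanθ = [388 ± √(388² − 4 × 39.58 × (658.6))] / (2 × 39.58) = (388 ± 215.1) / 79.16, giving tanθ = 2.184 or 7.620.
θ = 65.40° or 82.52°; the smaller is 65.40°.

65.4°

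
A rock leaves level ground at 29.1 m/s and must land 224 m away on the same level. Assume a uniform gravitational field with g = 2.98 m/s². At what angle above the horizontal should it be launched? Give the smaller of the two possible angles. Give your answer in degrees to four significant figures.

26.01°

R = v₀² sin 2θ / g gives sin 2θ = gR/v₀² = 2.98·224/29.1² = 0.7883.
2θ = 52.02° or 180° − 52.02° = 128.0°, so θ = 26.01° or 63.99°.
The smaller angle is 26.01°.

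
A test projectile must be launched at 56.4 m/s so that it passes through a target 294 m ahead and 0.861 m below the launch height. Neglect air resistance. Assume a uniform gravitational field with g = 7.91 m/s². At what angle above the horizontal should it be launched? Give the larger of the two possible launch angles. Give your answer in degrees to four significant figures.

66.55°

Trajectory: y = x tanθ − g x² (1 + tan²θ)/(2v₀²). With x = 294, y = −0.861, v₀ = 56.4, g = 7.91:
107.5 tan²θ − 294 tanθ + (106.6) = 0.
tanθ = [294 ± √(294² − 4 × 107.5 × (106.6))] / (2 × 107.5) = (294 ± 201.5) / 214.9, giving tanθ = 0.4303 or 2.305.
θ = 23.28° or 66.55°; the larger is 66.55°.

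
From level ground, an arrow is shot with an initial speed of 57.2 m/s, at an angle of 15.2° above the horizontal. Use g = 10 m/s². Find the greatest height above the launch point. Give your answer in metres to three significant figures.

vₓ = 57.20 cos 15.2° = 55.20 m/s; v_y0 = 57.20 sin 15.2° = 15.00 m/s.
At the apex v_y = 0, so H = v_y0²/(2g) = 15.00²/20.00 = 11.25 m.

11.2 m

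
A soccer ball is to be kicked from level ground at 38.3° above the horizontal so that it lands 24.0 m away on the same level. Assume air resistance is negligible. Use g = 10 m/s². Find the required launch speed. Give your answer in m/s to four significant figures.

15.71 m/s

On level ground R = v₀² sin 2θ / g ⇒ v₀ = √(gR / sin 2θ).
v₀ = √(10.0 × 24.0 / sin 76.60°) = √(240.0 / 0.9728) = √246.72 = 15.71 m/s.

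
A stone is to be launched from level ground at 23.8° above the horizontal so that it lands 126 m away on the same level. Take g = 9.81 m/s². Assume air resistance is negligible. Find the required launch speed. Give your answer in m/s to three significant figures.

40.9 m/s

On level ground R = v₀² sin 2θ / g ⇒ v₀ = √(gR / sin 2θ).
v₀ = √(9.81 × 126 / sin 47.60°) = √(1236 / 0.7385) = √1673.8 = 40.91 m/s.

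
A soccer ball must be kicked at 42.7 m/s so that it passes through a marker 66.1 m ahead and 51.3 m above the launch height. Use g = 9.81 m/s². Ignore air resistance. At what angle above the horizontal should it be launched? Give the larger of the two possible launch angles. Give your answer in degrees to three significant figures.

77.2°

Trajectory: y = x tanθ − g x² (1 + tan²θ)/(2v₀²). With x = 66.1, y = 51.3, v₀ = 42.7, g = 9.81:
11.75 tan²θ − 66.1 tanθ + (63.05) = 0.
tanθ = [66.1 ± √(66.1² − 4 × 11.75 × (63.05))] / (2 × 11.75) = (66.1 ± 37.48) / 23.51, giving tanθ = 1.218 or 4.406.
θ = 50.60° or 77.21°; the larger is 77.21°.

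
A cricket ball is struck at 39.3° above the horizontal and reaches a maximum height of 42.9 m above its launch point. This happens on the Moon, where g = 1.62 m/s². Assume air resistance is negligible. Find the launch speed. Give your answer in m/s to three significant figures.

18.6 m/s

At the peak v_y = 0, so v_y0 = √(2gH) = √(2 × 1.62 × 42.9) = 11.79 m/s.
v_y0 = v₀ sin θ ⇒ v₀ = 11.79 / sin 39.3° = 18.61 m/s.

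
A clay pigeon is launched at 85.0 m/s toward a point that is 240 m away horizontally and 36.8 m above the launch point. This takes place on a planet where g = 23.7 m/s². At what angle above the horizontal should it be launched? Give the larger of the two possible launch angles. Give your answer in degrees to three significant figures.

Trajectory: y = x tanθ − g x² (1 + tan²θ)/(2v₀²). With x = 240, y = 36.8, v₀ = 85.0, g = 23.7:
94.47 tan²θ − 240 tanθ + (131.3) = 0.
tanθ = [240 ± √(240² − 4 × 94.47 × (131.3))] / (2 × 94.47) = (240 ± 89.41) / 188.9, giving tanθ = 0.7970 or 1.743.
θ = 38.56° or 60.16°; the larger is 60.16°.

60.2°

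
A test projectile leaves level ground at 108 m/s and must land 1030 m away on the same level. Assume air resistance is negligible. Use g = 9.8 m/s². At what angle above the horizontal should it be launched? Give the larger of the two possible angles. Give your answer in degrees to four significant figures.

R = v₀² sin 2θ / g gives sin 2θ = gR/v₀² = 9.80·1030/108² = 0.8654.
2θ = 59.93° or 180° − 59.93° = 120.1°, so θ = 29.96° or 60.04°.
The larger angle is 60.04°.

60.04°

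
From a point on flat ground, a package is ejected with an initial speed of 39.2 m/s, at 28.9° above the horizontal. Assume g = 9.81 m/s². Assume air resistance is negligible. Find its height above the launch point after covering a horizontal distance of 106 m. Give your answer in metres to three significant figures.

Horizontal component vₓ = 39.20 cos 28.9° = 34.32 m/s; vertical v_y0 = 39.20 sin 28.9° = 18.94 m/s.
x = vₓ t ⇒ t = 106/34.32 = 3.089 s.
Height: y = v_y0 t − ½ g t² = 18.94 × 3.089 − 4.905 × 3.089² = 58.52 − 46.80 = 11.72 m.

11.7 m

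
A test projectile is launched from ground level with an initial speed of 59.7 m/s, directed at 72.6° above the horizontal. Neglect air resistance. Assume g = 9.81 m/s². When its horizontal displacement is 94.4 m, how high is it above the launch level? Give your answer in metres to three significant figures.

164 m

vₓ = 59.70 cos 72.6° = 17.85 m/s; v_y0 = 59.70 sin 72.6° = 56.97 m/s.
Time to reach x = 94.4 m: t = x/vₓ = 94.4/17.85 = 5.288 s.
Height: y = v_y0 t − ½ g t² = 56.97 × 5.288 − 4.905 × 5.288² = 301.2 − 137.1 = 164.1 m.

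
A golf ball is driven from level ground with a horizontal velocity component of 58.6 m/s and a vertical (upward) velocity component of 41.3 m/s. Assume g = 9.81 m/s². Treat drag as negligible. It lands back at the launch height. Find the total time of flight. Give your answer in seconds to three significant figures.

8.42 s

It returns to y = 0 when t = 2 v_y0 / g = 2(41.30)/9.81 = 8.420 s.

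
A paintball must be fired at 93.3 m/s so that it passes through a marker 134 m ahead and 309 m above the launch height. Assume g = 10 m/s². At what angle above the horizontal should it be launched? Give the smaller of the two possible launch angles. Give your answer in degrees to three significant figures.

72.4°

Trajectory: y = x tanθ − g x² (1 + tan²θ)/(2v₀²). With x = 134, y = 309, v₀ = 93.3, g = 10.0:
10.31 tan²θ − 134 tanθ + (319.3) = 0.
tanθ = [134 ± √(134² − 4 × 10.31 × (319.3))] / (2 × 10.31) = (134 ± 69.16) / 20.63, giving tanθ = 3.144 or 9.849.
θ = 72.35° or 84.20°; the smaller is 72.35°.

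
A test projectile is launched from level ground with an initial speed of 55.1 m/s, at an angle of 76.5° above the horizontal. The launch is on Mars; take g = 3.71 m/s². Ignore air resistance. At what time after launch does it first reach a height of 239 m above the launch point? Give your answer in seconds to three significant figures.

vₓ = 55.10 cos 76.5° = 12.86 m/s; v_y0 = 55.10 sin 76.5° = 53.58 m/s.
Height y(t) = 53.58 t − 1.855 t² = 239 gives 1.855 t² − 53.58 t + 239 = 0.
t = [53.58 ± √(53.58² − 2·3.71·239)] / 3.71 = (53.58 ± 33.12) / 3.71, so t = 5.513 s or t = 23.37 s.
The first (ascending) time is 5.513 s.

5.51 s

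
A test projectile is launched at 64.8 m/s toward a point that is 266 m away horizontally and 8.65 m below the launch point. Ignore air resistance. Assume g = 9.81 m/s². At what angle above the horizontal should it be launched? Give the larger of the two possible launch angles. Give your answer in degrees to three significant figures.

71.0°

Trajectory: y = x tanθ − g x² (1 + tan²θ)/(2v₀²). With x = 266, y = −8.65, v₀ = 64.8, g = 9.81:
82.65 tan²θ − 266 tanθ + (74.00) = 0.
tanθ = [266 ± √(266² − 4 × 82.65 × (74.00))] / (2 × 82.65) = (266 ± 215.2) / 165.3, giving tanθ = 0.3076 or 2.911.
θ = 17.10° or 71.04°; the larger is 71.04°.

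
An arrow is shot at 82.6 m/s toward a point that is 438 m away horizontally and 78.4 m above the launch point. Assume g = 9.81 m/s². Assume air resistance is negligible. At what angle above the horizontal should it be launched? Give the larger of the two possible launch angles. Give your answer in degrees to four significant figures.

68.69°

Trajectory: y = x tanθ − g x² (1 + tan²θ)/(2v₀²). With x = 438, y = 78.4, v₀ = 82.6, g = 9.81:
137.9 tan²θ − 438 tanθ + (216.3) = 0.
tanθ = [438 ± √(438² − 4 × 137.9 × (216.3))] / (2 × 137.9) = (438 ± 269.3) / 275.8, giving tanθ = 0.6117 or 2.564.
θ = 31.45° or 68.69°; the larger is 68.69°.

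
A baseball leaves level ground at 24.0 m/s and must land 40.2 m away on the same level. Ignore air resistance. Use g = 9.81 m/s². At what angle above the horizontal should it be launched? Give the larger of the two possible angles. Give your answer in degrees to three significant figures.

68.4°

From R = (v₀²/g) sin 2θ: sin 2θ = 9.81 × 40.2 / 576.00 = 0.6847.
2θ = 43.21° or 180° − 43.21° = 136.8°, so θ = 21.60° or 68.40°.
The larger angle is 68.40°.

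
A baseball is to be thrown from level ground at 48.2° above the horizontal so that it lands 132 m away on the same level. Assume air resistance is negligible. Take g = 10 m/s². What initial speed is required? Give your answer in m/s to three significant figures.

Level-ground range: R = v₀² sin(2θ)/g, so v₀ = √(gR / sin 2θ).
v₀ = √(10.0 × 132 / sin 96.40°) = √(1320 / 0.9938) = √1328.3 = 36.45 m/s.

36.4 m/s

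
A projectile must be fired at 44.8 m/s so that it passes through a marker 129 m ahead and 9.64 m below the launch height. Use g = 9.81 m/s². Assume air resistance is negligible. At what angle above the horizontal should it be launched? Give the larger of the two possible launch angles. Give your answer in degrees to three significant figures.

Trajectory: y = x tanθ − g x² (1 + tan²θ)/(2v₀²). With x = 129, y = −9.64, v₀ = 44.8, g = 9.81:
40.67 tan²θ − 129 tanθ + (31.03) = 0.
tanθ = [129 ± √(129² − 4 × 40.67 × (31.03))] / (2 × 40.67) = (129 ± 107.7) / 81.34, giving tanθ = 0.2622 or 2.910.
θ = 14.69° or 71.03°; the larger is 71.03°.

71.0°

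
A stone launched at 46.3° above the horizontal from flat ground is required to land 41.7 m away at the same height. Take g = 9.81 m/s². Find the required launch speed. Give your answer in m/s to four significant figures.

On level ground R = v₀² sin 2θ / g ⇒ v₀ = √(gR / sin 2θ).
v₀ = √(9.81 × 41.7 / sin 92.60°) = √(409.1 / 0.9990) = √409.50 = 20.24 m/s.

20.24 m/s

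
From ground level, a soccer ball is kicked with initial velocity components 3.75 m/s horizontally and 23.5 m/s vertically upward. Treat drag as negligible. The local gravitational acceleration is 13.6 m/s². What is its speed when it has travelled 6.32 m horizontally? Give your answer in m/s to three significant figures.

3.79 m/s

Time to reach x = 6.32 m: t = x/vₓ = 6.32/3.750 = 1.685 s.
Vertical velocity there: v_y = v_y0 − g t = 23.50 − 13.6 × 1.685 = 0.5795 m/s.
Speed: √(vₓ² + v_y²) = √(3.750² + 0.5795²) = 3.795 m/s.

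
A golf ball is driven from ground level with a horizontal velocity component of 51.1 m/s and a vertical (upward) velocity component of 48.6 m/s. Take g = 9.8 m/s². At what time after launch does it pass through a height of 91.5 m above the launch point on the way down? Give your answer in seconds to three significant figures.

7.39 s

Set y = v_y0 t − ½ g t² = 91.5: 4.900 t² − 48.60 t + 91.5 = 0.
t = [48.60 ± √(48.60² − 2·9.80·91.5)] / 9.80 = (48.60 ± 23.84) / 9.80, so t = 2.526 s or t = 7.392 s.
The descending-branch root is 7.392 s.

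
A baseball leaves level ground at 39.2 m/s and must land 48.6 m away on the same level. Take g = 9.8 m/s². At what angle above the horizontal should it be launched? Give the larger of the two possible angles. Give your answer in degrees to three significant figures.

R = v₀² sin 2θ / g gives sin 2θ = gR/v₀² = 9.80·48.6/39.2² = 0.3099.
2θ = 18.06° or 180° − 18.06° = 161.9°, so θ = 9.028° or 80.97°.
The larger angle is 80.97°.

81.0°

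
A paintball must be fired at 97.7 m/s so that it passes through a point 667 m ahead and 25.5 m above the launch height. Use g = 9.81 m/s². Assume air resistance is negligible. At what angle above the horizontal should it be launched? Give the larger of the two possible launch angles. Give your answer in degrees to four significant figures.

67.94°

Trajectory: y = x tanθ − g x² (1 + tan²θ)/(2v₀²). With x = 667, y = 25.5, v₀ = 97.7, g = 9.81:
228.6 tan²θ − 667 tanθ + (254.1) = 0.
tanθ = [667 ± √(667² − 4 × 228.6 × (254.1))] / (2 × 228.6) = (667 ± 461.0) / 457.2, giving tanθ = 0.4506 or 2.467.
θ = 24.25° or 67.94°; the larger is 67.94°.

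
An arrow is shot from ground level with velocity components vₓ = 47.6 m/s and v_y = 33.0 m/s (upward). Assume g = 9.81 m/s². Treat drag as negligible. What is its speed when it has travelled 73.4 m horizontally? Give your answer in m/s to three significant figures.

50.8 m/s

x = vₓ t ⇒ t = 73.4/47.60 = 1.542 s.
Vertical velocity there: v_y = v_y0 − g t = 33.00 − 9.81 × 1.542 = 17.87 m/s.
Speed: √(vₓ² + v_y²) = √(47.60² + 17.87²) = 50.84 m/s.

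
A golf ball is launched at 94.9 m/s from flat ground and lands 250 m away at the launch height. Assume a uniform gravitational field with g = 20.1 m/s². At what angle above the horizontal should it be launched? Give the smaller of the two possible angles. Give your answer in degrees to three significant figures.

17.0°

Level-ground range R = v₀² sin(2θ)/g ⇒ sin(2θ) = gR/v₀² = 20.1 × 250 / 94.9² = 0.5580.
2θ = 33.91° or 180° − 33.91° = 146.1°, so θ = 16.96° or 73.04°.
The smaller angle is 16.96°.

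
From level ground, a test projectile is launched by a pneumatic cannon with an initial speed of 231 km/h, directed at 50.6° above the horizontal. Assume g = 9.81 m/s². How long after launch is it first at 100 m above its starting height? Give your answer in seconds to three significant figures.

2.78 s

Convert: 231 km/h = 231/3.6 = 64.17 m/s.
Resolve: vₓ = 64.17 cos 50.6° = 40.73 m/s and v_y0 = 64.17 sin 50.6° = 49.58 m/s.
Set y = v_y0 t − ½ g t² = 100: 4.905 t² − 49.58 t + 100 = 0.
t = [49.58 ± √(49.58² − 2·9.81·100)] / 9.81 = (49.58 ± 22.28) / 9.81, so t = 2.783 s or t = 7.326 s.
The first (ascending) time is 2.783 s.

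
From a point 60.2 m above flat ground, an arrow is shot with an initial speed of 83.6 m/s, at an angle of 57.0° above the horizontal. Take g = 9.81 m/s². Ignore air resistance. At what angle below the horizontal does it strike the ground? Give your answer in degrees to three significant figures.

59.8°

vₓ = 83.60 cos 57.0° = 45.53 m/s; v_y0 = 83.60 sin 57.0° = 70.11 m/s.
With up positive and y = 0 at the ground: y(t) = 60.2 + (70.11) t − 4.905 t². Setting y = 0 and taking the positive root: t = [70.11 + √(70.11² + 2·9.81·60.2)] / 9.81 = (70.11 + 78.08) / 9.81 = 15.11 s.
At impact: v_y = v_y0 − g t = −78.08 m/s; vₓ = 45.53 m/s.
Angle below horizontal: arctan(|v_y|/vₓ) = arctan(78.08/45.53) = 59.75°.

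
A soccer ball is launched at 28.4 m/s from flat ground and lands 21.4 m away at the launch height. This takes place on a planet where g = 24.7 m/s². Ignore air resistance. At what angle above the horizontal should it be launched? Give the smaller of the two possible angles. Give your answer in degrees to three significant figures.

R = v₀² sin 2θ / g gives sin 2θ = gR/v₀² = 24.7·21.4/28.4² = 0.6554.
2θ = 40.95° or 180° − 40.95° = 139.1°, so θ = 20.47° or 69.53°.
The smaller angle is 20.47°.

20.5°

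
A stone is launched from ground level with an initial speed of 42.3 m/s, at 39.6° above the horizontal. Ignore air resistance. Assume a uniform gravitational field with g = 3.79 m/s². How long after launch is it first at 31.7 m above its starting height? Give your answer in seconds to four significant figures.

Components: vₓ = 42.30 cos 39.6° = 32.59 m/s, v_y0 = 42.30 sin 39.6° = 26.96 m/s.
Set y = v_y0 t − ½ g t² = 31.7: 1.895 t² − 26.96 t + 31.7 = 0.
t = [26.96 ± √(26.96² − 2·3.79·31.7)] / 3.79 = (26.96 ± 22.06) / 3.79, so t = 1.293 s or t = 12.94 s.
The first (ascending) time is 1.293 s.

1.293 s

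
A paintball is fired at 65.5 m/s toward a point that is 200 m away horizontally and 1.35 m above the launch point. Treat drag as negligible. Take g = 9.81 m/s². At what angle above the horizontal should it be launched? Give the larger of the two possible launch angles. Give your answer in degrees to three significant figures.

Trajectory: y = x tanθ − g x² (1 + tan²θ)/(2v₀²). With x = 200, y = 1.35, v₀ = 65.5, g = 9.81:
45.73 tan²θ − 200 tanθ + (47.08) = 0.
tanθ = [200 ± √(200² − 4 × 45.73 × (47.08))] / (2 × 45.73) = (200 ± 177.2) / 91.46, giving tanθ = 0.2497 or 4.124.
θ = 14.02° or 76.37°; the larger is 76.37°.

76.4°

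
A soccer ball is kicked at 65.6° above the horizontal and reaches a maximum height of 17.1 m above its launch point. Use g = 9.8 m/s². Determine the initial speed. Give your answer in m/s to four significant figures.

At the peak v_y = 0, so v_y0 = √(2gH) = √(2 × 9.80 × 17.1) = 18.31 m/s.
v_y0 = v₀ sin θ ⇒ v₀ = 18.31 / sin 65.6° = 20.10 m/s.

20.10 m/s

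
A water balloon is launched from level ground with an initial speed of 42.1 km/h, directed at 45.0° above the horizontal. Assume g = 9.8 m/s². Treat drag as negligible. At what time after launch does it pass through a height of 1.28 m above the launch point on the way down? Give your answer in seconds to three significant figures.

1.52 s

Convert: 42.1 km/h = 42.1/3.6 = 11.69 m/s.
Components: vₓ = 11.69 cos 45.0° = 8.269 m/s, v_y0 = 11.69 sin 45.0° = 8.269 m/s.
Require v_y0 t − ½ g t² = 1.28, i.e. 4.900 t² − 8.269 t + 1.28 = 0.
t = [8.269 ± √(8.269² − 2·9.80·1.28)] / 9.80 = (8.269 ± 6.580) / 9.80, so t = 0.1724 s or t = 1.515 s.
The descending-branch root is 1.515 s.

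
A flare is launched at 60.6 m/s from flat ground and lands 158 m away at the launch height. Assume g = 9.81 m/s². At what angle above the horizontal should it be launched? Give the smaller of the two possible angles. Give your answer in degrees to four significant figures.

From R = (v₀²/g) sin 2θ: sin 2θ = 9.81 × 158 / 3672.4 = 0.4221.
2θ = 24.97° or 180° − 24.97° = 155.0°, so θ = 12.48° or 77.52°.
The smaller angle is 12.48°.

12.48°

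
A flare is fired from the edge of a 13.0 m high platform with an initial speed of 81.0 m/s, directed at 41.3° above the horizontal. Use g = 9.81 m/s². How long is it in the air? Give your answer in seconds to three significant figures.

Horizontal component vₓ = 81.00 cos 41.3° = 60.85 m/s; vertical v_y0 = 81.00 sin 41.3° = 53.46 m/s.
The projectile lands when y = 13.0 + (53.46) t − ½·9.81·t² = 0. Positive root: t = (53.46 + √(53.46² + 2·9.81·13.0)) / 9.81 = (53.46 + 55.79) / 9.81 = 11.14 s.

11.1 s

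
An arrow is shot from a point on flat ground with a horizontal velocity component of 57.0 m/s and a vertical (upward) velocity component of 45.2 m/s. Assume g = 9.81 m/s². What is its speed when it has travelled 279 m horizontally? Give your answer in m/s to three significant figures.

Time to reach x = 279 m: t = x/vₓ = 279/57.00 = 4.895 s.
Vertical velocity there: v_y = v_y0 − g t = 45.20 − 9.81 × 4.895 = −2.817 m/s.
Speed: √(vₓ² + v_y²) = √(57.00² + 2.817²) = 57.07 m/s.

57.1 m/s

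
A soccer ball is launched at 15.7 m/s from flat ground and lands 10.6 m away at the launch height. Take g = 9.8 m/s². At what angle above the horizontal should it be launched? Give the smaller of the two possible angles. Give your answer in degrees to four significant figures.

From R = (v₀²/g) sin 2θ: sin 2θ = 9.80 × 10.6 / 246.49 = 0.4214.
2θ = 24.93° or 180° − 24.93° = 155.1°, so θ = 12.46° or 77.54°.
The smaller angle is 12.46°.

12.46°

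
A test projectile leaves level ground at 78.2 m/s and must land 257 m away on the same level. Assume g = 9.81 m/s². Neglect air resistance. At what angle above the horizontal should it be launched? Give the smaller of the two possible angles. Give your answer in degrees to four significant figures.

12.17°

From R = (v₀²/g) sin 2θ: sin 2θ = 9.81 × 257 / 6115.2 = 0.4123.
2θ = 24.35° or 180° − 24.35° = 155.7°, so θ = 12.17° or 77.83°.
The smaller angle is 12.17°.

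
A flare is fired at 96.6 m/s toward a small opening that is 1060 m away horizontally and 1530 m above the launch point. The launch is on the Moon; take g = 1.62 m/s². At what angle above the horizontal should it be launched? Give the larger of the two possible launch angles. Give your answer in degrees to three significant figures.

83.7°

Trajectory: y = x tanθ − g x² (1 + tan²θ)/(2v₀²). With x = 1060, y = 1530, v₀ = 96.6, g = 1.62:
97.53 tan²θ − 1060 tanθ + (1628) = 0.
tanθ = [1060 ± √(1060² − 4 × 97.53 × (1628))] / (2 × 97.53) = (1060 ± 699.0) / 195.1, giving tanθ = 1.850 or 9.018.
θ = 61.61° or 83.67°; the larger is 83.67°.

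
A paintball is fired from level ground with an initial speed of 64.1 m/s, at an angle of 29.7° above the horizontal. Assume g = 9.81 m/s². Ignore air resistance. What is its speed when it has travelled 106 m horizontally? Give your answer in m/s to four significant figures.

57.20 m/s

Horizontal component vₓ = 64.10 cos 29.7° = 55.68 m/s; vertical v_y0 = 64.10 sin 29.7° = 31.76 m/s.
Time to reach x = 106 m: t = x/vₓ = 106/55.68 = 1.904 s.
Vertical velocity there: v_y = v_y0 − g t = 31.76 − 9.81 × 1.904 = 13.08 m/s.
Speed: √(vₓ² + v_y²) = √(55.68² + 13.08²) = 57.20 m/s.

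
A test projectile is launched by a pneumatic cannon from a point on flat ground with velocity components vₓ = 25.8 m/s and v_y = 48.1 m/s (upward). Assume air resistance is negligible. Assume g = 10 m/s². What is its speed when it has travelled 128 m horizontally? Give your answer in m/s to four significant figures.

At x = 128 m, t = x/vₓ = 128/25.80 = 4.961 s.
Vertical velocity there: v_y = v_y0 − g t = 48.10 − 10.0 × 4.961 = −1.512 m/s.
Speed: √(vₓ² + v_y²) = √(25.80² + 1.512²) = 25.84 m/s.

25.84 m/s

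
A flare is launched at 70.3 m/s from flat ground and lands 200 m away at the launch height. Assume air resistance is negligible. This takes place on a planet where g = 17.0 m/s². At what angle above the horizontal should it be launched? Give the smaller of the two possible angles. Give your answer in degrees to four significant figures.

From R = (v₀²/g) sin 2θ: sin 2θ = 17.0 × 200 / 4942.1 = 0.6880.
2θ = 43.47° or 180° − 43.47° = 136.5°, so θ = 21.73° or 68.27°.
The smaller angle is 21.73°.

21.73°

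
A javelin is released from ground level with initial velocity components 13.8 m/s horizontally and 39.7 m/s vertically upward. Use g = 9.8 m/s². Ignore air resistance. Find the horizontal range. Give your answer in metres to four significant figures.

Time aloft: T = 2 v_y0 / g = 2 × 39.70 / 9.80 = 8.102 s.
Horizontal distance R = vₓ T = 13.80 × 8.102 = 111.8 m.

111.8 m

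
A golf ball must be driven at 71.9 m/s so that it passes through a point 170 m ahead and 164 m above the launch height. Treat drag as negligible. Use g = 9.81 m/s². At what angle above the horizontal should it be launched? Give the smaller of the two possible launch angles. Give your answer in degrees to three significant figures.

Trajectory: y = x tanθ − g x² (1 + tan²θ)/(2v₀²). With x = 170, y = 164, v₀ = 71.9, g = 9.81:
27.42 tan²θ − 170 tanθ + (191.4) = 0.
tanθ = [170 ± √(170² − 4 × 27.42 × (191.4))] / (2 × 27.42) = (170 ± 88.91) / 54.84, giving tanθ = 1.479 or 4.721.
θ = 55.93° or 78.04°; the smaller is 55.93°.

55.9°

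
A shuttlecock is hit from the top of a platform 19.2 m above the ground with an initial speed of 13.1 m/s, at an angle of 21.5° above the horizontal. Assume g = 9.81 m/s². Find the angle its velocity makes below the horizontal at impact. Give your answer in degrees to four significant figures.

vₓ = 13.10 cos 21.5° = 12.19 m/s; v_y0 = 13.10 sin 21.5° = 4.801 m/s.
With up positive and y = 0 at the ground: y(t) = 19.2 + (4.801) t − 4.905 t². Setting y = 0 and taking the positive root: t = [4.801 + √(4.801² + 2·9.81·19.2)] / 9.81 = (4.801 + 19.99) / 9.81 = 2.528 s.
At impact: v_y = v_y0 − g t = −19.99 m/s; vₓ = 12.19 m/s.
Angle below horizontal: arctan(|v_y|/vₓ) = arctan(19.99/12.19) = 58.63°.

58.63°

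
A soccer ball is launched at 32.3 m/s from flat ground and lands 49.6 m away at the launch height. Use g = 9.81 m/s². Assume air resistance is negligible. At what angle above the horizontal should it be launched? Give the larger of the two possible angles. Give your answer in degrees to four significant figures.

76.10°

Level-ground range R = v₀² sin(2θ)/g ⇒ sin(2θ) = gR/v₀² = 9.81 × 49.6 / 32.3² = 0.4664.
2θ = 27.80° or 180° − 27.80° = 152.2°, so θ = 13.90° or 76.10°.
The larger angle is 76.10°.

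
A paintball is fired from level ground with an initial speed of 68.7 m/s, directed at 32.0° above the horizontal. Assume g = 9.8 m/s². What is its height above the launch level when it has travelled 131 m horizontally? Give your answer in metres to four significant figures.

57.08 m

Components: vₓ = 68.70 cos 32.0° = 58.26 m/s, v_y0 = 68.70 sin 32.0° = 36.41 m/s.
x = vₓ t ⇒ t = 131/58.26 = 2.249 s.
Height: y = v_y0 t − ½ g t² = 36.41 × 2.249 − 4.900 × 2.249² = 81.86 − 24.77 = 57.08 m.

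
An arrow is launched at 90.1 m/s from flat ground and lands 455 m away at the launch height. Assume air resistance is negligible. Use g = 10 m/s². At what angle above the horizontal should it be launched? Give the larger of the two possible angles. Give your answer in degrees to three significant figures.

R = v₀² sin 2θ / g gives sin 2θ = gR/v₀² = 10.0·455/90.1² = 0.5605.
2θ = 34.09° or 180° − 34.09° = 145.9°, so θ = 17.04° or 72.96°.
The larger angle is 72.96°.

73.0°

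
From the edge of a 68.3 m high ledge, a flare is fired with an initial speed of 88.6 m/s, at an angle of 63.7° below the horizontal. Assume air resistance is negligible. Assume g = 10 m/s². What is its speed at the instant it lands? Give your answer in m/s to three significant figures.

Resolve: vₓ = 88.60 cos 63.7° = 39.26 m/s and v_y0 = −79.43 m/s (downward).
The projectile lands when y = 68.3 + (−79.43) t − ½·10.0·t² = 0. Positive root: t = (−79.43 + √(79.43² + 2·10.0·68.3)) / 10.0 = (−79.43 + 87.61) / 10.0 = 0.8178 s.
Vertical velocity at impact: v_y = v_y0 − g t = −79.43 − 10.0 × 0.8178 = −87.61 m/s.
Speed: |v| = √(vₓ² + v_y²) = √(39.26² + 87.61²) = 96.00 m/s.

96.0 m/s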